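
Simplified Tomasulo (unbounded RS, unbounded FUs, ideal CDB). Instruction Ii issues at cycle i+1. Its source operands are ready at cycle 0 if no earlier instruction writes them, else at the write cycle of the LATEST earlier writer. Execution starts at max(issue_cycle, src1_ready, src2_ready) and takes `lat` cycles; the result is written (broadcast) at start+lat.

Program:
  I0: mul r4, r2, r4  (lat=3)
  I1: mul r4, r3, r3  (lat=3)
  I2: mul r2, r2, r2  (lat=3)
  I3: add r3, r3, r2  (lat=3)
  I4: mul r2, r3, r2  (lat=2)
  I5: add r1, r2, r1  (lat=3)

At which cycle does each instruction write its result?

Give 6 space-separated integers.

Answer: 4 5 6 9 11 14

Derivation:
I0 mul r4: issue@1 deps=(None,None) exec_start@1 write@4
I1 mul r4: issue@2 deps=(None,None) exec_start@2 write@5
I2 mul r2: issue@3 deps=(None,None) exec_start@3 write@6
I3 add r3: issue@4 deps=(None,2) exec_start@6 write@9
I4 mul r2: issue@5 deps=(3,2) exec_start@9 write@11
I5 add r1: issue@6 deps=(4,None) exec_start@11 write@14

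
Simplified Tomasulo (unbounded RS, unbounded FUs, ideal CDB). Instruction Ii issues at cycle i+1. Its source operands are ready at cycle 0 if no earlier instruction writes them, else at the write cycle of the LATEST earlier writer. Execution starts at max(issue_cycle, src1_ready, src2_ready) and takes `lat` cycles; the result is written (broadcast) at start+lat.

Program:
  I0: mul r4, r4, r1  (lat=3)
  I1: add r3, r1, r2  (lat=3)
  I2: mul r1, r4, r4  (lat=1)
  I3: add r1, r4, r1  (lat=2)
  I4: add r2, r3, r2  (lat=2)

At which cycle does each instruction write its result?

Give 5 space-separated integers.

Answer: 4 5 5 7 7

Derivation:
I0 mul r4: issue@1 deps=(None,None) exec_start@1 write@4
I1 add r3: issue@2 deps=(None,None) exec_start@2 write@5
I2 mul r1: issue@3 deps=(0,0) exec_start@4 write@5
I3 add r1: issue@4 deps=(0,2) exec_start@5 write@7
I4 add r2: issue@5 deps=(1,None) exec_start@5 write@7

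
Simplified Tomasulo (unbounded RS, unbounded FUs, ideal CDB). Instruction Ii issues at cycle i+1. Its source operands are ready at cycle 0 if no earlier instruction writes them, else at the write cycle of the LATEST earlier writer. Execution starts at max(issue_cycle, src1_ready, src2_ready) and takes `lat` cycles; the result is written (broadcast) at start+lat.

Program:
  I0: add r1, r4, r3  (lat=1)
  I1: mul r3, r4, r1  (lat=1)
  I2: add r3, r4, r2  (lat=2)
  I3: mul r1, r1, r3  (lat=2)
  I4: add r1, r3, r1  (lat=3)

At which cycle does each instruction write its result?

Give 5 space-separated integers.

I0 add r1: issue@1 deps=(None,None) exec_start@1 write@2
I1 mul r3: issue@2 deps=(None,0) exec_start@2 write@3
I2 add r3: issue@3 deps=(None,None) exec_start@3 write@5
I3 mul r1: issue@4 deps=(0,2) exec_start@5 write@7
I4 add r1: issue@5 deps=(2,3) exec_start@7 write@10

Answer: 2 3 5 7 10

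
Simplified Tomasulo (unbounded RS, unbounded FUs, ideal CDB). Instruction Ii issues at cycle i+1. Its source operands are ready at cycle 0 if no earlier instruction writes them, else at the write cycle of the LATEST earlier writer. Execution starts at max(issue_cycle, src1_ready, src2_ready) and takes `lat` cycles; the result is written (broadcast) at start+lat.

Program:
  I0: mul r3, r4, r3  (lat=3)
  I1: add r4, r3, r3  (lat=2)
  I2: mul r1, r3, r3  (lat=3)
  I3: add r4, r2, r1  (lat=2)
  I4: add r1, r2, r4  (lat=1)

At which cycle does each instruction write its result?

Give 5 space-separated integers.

Answer: 4 6 7 9 10

Derivation:
I0 mul r3: issue@1 deps=(None,None) exec_start@1 write@4
I1 add r4: issue@2 deps=(0,0) exec_start@4 write@6
I2 mul r1: issue@3 deps=(0,0) exec_start@4 write@7
I3 add r4: issue@4 deps=(None,2) exec_start@7 write@9
I4 add r1: issue@5 deps=(None,3) exec_start@9 write@10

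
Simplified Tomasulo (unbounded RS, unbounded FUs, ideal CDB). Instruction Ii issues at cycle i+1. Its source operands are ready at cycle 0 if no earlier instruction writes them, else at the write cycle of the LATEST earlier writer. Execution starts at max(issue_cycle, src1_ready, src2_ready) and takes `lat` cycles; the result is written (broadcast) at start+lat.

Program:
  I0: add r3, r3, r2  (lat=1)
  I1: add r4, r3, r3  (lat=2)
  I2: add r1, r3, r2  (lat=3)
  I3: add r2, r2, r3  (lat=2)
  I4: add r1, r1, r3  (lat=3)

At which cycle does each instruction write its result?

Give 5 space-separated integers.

I0 add r3: issue@1 deps=(None,None) exec_start@1 write@2
I1 add r4: issue@2 deps=(0,0) exec_start@2 write@4
I2 add r1: issue@3 deps=(0,None) exec_start@3 write@6
I3 add r2: issue@4 deps=(None,0) exec_start@4 write@6
I4 add r1: issue@5 deps=(2,0) exec_start@6 write@9

Answer: 2 4 6 6 9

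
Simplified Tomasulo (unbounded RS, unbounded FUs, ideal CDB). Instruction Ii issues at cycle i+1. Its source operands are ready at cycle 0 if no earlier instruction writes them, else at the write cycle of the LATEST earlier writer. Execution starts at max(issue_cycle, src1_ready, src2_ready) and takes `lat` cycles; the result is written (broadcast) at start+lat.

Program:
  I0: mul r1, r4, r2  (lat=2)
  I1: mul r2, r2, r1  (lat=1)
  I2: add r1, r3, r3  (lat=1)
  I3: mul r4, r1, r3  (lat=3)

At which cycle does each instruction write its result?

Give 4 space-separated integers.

Answer: 3 4 4 7

Derivation:
I0 mul r1: issue@1 deps=(None,None) exec_start@1 write@3
I1 mul r2: issue@2 deps=(None,0) exec_start@3 write@4
I2 add r1: issue@3 deps=(None,None) exec_start@3 write@4
I3 mul r4: issue@4 deps=(2,None) exec_start@4 write@7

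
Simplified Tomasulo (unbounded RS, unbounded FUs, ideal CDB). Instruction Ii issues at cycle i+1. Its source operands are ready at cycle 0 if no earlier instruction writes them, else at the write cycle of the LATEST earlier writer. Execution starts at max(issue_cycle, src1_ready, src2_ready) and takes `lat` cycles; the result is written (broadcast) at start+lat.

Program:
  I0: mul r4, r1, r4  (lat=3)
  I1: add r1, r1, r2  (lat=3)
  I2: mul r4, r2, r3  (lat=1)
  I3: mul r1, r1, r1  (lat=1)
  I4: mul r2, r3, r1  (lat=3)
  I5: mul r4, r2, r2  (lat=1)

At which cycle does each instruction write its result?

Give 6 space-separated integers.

Answer: 4 5 4 6 9 10

Derivation:
I0 mul r4: issue@1 deps=(None,None) exec_start@1 write@4
I1 add r1: issue@2 deps=(None,None) exec_start@2 write@5
I2 mul r4: issue@3 deps=(None,None) exec_start@3 write@4
I3 mul r1: issue@4 deps=(1,1) exec_start@5 write@6
I4 mul r2: issue@5 deps=(None,3) exec_start@6 write@9
I5 mul r4: issue@6 deps=(4,4) exec_start@9 write@10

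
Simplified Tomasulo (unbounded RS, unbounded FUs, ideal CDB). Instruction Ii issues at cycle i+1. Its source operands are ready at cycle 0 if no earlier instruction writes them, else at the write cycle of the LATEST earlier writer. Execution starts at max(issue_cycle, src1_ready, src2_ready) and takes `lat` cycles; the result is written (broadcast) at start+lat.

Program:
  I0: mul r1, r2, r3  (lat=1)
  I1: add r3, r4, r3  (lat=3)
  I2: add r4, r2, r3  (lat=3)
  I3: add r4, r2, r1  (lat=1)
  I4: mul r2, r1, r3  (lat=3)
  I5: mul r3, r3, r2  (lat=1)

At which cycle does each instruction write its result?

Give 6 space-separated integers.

Answer: 2 5 8 5 8 9

Derivation:
I0 mul r1: issue@1 deps=(None,None) exec_start@1 write@2
I1 add r3: issue@2 deps=(None,None) exec_start@2 write@5
I2 add r4: issue@3 deps=(None,1) exec_start@5 write@8
I3 add r4: issue@4 deps=(None,0) exec_start@4 write@5
I4 mul r2: issue@5 deps=(0,1) exec_start@5 write@8
I5 mul r3: issue@6 deps=(1,4) exec_start@8 write@9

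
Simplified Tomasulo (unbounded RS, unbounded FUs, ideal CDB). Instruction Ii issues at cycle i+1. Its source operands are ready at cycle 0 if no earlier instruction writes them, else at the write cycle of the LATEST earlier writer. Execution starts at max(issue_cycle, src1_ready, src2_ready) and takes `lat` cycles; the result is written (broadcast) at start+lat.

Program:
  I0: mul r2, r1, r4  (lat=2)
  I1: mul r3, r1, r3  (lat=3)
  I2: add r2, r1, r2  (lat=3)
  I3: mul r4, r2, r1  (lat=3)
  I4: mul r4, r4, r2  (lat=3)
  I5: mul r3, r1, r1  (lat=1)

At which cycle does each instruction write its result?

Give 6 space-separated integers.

I0 mul r2: issue@1 deps=(None,None) exec_start@1 write@3
I1 mul r3: issue@2 deps=(None,None) exec_start@2 write@5
I2 add r2: issue@3 deps=(None,0) exec_start@3 write@6
I3 mul r4: issue@4 deps=(2,None) exec_start@6 write@9
I4 mul r4: issue@5 deps=(3,2) exec_start@9 write@12
I5 mul r3: issue@6 deps=(None,None) exec_start@6 write@7

Answer: 3 5 6 9 12 7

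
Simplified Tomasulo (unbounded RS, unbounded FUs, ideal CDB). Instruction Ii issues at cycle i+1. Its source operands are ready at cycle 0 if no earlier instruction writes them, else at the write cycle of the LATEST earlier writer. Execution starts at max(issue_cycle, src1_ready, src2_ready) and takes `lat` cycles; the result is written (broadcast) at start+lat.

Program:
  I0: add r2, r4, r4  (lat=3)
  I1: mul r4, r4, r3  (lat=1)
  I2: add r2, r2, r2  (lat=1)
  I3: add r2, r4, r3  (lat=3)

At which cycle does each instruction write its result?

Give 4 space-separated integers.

Answer: 4 3 5 7

Derivation:
I0 add r2: issue@1 deps=(None,None) exec_start@1 write@4
I1 mul r4: issue@2 deps=(None,None) exec_start@2 write@3
I2 add r2: issue@3 deps=(0,0) exec_start@4 write@5
I3 add r2: issue@4 deps=(1,None) exec_start@4 write@7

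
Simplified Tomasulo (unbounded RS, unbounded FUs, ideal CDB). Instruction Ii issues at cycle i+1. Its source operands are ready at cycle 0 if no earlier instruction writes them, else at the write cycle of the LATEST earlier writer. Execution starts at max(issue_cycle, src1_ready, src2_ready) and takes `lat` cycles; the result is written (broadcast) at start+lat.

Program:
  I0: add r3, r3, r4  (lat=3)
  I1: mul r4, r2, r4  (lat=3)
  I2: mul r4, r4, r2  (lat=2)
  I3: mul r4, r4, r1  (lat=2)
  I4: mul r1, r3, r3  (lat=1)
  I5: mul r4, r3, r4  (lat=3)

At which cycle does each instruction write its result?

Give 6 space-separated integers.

I0 add r3: issue@1 deps=(None,None) exec_start@1 write@4
I1 mul r4: issue@2 deps=(None,None) exec_start@2 write@5
I2 mul r4: issue@3 deps=(1,None) exec_start@5 write@7
I3 mul r4: issue@4 deps=(2,None) exec_start@7 write@9
I4 mul r1: issue@5 deps=(0,0) exec_start@5 write@6
I5 mul r4: issue@6 deps=(0,3) exec_start@9 write@12

Answer: 4 5 7 9 6 12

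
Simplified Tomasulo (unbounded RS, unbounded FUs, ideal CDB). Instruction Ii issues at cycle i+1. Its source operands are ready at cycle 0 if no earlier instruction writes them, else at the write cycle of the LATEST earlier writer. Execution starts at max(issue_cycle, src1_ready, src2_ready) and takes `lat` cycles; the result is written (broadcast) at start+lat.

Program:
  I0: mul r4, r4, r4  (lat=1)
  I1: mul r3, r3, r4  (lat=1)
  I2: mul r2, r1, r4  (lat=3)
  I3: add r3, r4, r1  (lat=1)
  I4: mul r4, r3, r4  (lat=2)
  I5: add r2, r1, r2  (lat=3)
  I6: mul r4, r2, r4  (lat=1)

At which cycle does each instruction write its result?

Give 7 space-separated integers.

I0 mul r4: issue@1 deps=(None,None) exec_start@1 write@2
I1 mul r3: issue@2 deps=(None,0) exec_start@2 write@3
I2 mul r2: issue@3 deps=(None,0) exec_start@3 write@6
I3 add r3: issue@4 deps=(0,None) exec_start@4 write@5
I4 mul r4: issue@5 deps=(3,0) exec_start@5 write@7
I5 add r2: issue@6 deps=(None,2) exec_start@6 write@9
I6 mul r4: issue@7 deps=(5,4) exec_start@9 write@10

Answer: 2 3 6 5 7 9 10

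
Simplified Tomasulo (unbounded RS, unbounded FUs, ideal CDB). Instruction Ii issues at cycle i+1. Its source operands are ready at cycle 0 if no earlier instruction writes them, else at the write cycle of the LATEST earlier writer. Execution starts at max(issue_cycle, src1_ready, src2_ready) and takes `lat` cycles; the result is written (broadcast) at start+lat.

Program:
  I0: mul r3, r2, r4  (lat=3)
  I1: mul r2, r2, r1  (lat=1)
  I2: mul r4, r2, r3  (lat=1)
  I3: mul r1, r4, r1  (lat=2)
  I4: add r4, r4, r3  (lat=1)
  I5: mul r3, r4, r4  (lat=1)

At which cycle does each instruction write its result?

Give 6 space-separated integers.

Answer: 4 3 5 7 6 7

Derivation:
I0 mul r3: issue@1 deps=(None,None) exec_start@1 write@4
I1 mul r2: issue@2 deps=(None,None) exec_start@2 write@3
I2 mul r4: issue@3 deps=(1,0) exec_start@4 write@5
I3 mul r1: issue@4 deps=(2,None) exec_start@5 write@7
I4 add r4: issue@5 deps=(2,0) exec_start@5 write@6
I5 mul r3: issue@6 deps=(4,4) exec_start@6 write@7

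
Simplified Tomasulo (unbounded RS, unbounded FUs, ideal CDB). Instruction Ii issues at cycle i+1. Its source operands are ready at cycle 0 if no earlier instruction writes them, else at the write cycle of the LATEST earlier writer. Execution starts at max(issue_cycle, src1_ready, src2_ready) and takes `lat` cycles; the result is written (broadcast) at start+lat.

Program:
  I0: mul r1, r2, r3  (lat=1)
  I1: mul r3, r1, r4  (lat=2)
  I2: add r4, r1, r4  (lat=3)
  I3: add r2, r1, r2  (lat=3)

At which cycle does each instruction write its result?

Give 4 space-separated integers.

Answer: 2 4 6 7

Derivation:
I0 mul r1: issue@1 deps=(None,None) exec_start@1 write@2
I1 mul r3: issue@2 deps=(0,None) exec_start@2 write@4
I2 add r4: issue@3 deps=(0,None) exec_start@3 write@6
I3 add r2: issue@4 deps=(0,None) exec_start@4 write@7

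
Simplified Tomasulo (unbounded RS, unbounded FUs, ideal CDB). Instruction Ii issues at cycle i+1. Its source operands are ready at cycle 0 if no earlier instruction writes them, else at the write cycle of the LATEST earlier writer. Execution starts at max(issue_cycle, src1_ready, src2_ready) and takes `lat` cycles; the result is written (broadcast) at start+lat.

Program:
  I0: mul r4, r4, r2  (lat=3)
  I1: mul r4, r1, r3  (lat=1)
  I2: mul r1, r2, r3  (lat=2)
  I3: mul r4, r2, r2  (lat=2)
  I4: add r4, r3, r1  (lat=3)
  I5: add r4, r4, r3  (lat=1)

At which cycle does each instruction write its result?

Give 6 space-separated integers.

I0 mul r4: issue@1 deps=(None,None) exec_start@1 write@4
I1 mul r4: issue@2 deps=(None,None) exec_start@2 write@3
I2 mul r1: issue@3 deps=(None,None) exec_start@3 write@5
I3 mul r4: issue@4 deps=(None,None) exec_start@4 write@6
I4 add r4: issue@5 deps=(None,2) exec_start@5 write@8
I5 add r4: issue@6 deps=(4,None) exec_start@8 write@9

Answer: 4 3 5 6 8 9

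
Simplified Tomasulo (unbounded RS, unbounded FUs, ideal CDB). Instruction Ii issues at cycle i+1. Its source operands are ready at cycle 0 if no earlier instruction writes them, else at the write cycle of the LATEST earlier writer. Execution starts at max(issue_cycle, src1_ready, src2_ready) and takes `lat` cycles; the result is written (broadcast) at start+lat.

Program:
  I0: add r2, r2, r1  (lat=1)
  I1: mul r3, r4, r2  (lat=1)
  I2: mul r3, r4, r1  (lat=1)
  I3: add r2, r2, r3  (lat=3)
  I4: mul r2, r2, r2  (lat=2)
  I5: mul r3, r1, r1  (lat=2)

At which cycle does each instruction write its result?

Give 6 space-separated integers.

I0 add r2: issue@1 deps=(None,None) exec_start@1 write@2
I1 mul r3: issue@2 deps=(None,0) exec_start@2 write@3
I2 mul r3: issue@3 deps=(None,None) exec_start@3 write@4
I3 add r2: issue@4 deps=(0,2) exec_start@4 write@7
I4 mul r2: issue@5 deps=(3,3) exec_start@7 write@9
I5 mul r3: issue@6 deps=(None,None) exec_start@6 write@8

Answer: 2 3 4 7 9 8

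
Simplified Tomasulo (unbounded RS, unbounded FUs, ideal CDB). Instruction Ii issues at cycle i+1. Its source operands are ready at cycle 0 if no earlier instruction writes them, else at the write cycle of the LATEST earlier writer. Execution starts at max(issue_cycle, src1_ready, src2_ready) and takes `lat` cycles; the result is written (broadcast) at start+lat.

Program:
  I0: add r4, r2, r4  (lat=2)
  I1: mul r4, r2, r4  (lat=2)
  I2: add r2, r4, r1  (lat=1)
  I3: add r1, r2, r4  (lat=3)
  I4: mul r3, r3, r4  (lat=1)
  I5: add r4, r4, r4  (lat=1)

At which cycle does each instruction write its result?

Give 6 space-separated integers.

I0 add r4: issue@1 deps=(None,None) exec_start@1 write@3
I1 mul r4: issue@2 deps=(None,0) exec_start@3 write@5
I2 add r2: issue@3 deps=(1,None) exec_start@5 write@6
I3 add r1: issue@4 deps=(2,1) exec_start@6 write@9
I4 mul r3: issue@5 deps=(None,1) exec_start@5 write@6
I5 add r4: issue@6 deps=(1,1) exec_start@6 write@7

Answer: 3 5 6 9 6 7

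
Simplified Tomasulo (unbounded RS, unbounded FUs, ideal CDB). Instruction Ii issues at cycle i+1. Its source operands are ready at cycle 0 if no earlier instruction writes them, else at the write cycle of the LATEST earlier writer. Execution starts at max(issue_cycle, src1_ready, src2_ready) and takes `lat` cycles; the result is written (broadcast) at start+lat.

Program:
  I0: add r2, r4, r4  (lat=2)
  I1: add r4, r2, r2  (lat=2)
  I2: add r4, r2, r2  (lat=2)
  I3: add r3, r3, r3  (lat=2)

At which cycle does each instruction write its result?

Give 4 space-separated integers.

Answer: 3 5 5 6

Derivation:
I0 add r2: issue@1 deps=(None,None) exec_start@1 write@3
I1 add r4: issue@2 deps=(0,0) exec_start@3 write@5
I2 add r4: issue@3 deps=(0,0) exec_start@3 write@5
I3 add r3: issue@4 deps=(None,None) exec_start@4 write@6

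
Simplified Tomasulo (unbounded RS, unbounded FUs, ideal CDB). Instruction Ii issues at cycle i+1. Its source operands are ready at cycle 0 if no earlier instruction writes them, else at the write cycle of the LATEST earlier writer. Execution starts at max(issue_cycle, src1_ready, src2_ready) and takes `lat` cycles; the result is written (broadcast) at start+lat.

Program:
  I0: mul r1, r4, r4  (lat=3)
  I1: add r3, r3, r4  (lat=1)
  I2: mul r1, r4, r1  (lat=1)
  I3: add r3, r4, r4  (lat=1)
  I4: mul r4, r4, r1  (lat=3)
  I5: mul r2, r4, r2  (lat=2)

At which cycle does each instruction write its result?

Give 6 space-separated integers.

Answer: 4 3 5 5 8 10

Derivation:
I0 mul r1: issue@1 deps=(None,None) exec_start@1 write@4
I1 add r3: issue@2 deps=(None,None) exec_start@2 write@3
I2 mul r1: issue@3 deps=(None,0) exec_start@4 write@5
I3 add r3: issue@4 deps=(None,None) exec_start@4 write@5
I4 mul r4: issue@5 deps=(None,2) exec_start@5 write@8
I5 mul r2: issue@6 deps=(4,None) exec_start@8 write@10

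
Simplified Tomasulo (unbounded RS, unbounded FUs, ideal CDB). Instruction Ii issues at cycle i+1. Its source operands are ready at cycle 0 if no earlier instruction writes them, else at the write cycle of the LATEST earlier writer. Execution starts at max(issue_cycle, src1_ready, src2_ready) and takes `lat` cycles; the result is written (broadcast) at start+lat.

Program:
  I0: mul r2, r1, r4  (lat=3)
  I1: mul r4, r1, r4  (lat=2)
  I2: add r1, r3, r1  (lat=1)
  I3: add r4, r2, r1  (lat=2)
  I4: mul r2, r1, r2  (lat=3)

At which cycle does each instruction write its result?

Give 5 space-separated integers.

Answer: 4 4 4 6 8

Derivation:
I0 mul r2: issue@1 deps=(None,None) exec_start@1 write@4
I1 mul r4: issue@2 deps=(None,None) exec_start@2 write@4
I2 add r1: issue@3 deps=(None,None) exec_start@3 write@4
I3 add r4: issue@4 deps=(0,2) exec_start@4 write@6
I4 mul r2: issue@5 deps=(2,0) exec_start@5 write@8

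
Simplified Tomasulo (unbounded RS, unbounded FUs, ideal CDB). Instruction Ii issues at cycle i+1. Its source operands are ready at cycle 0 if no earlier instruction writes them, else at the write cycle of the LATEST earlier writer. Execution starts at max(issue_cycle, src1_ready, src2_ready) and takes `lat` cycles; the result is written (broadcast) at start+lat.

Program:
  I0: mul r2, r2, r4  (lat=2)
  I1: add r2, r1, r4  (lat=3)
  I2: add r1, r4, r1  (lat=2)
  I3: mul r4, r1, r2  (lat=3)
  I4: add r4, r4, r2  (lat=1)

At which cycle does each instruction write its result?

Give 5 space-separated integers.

Answer: 3 5 5 8 9

Derivation:
I0 mul r2: issue@1 deps=(None,None) exec_start@1 write@3
I1 add r2: issue@2 deps=(None,None) exec_start@2 write@5
I2 add r1: issue@3 deps=(None,None) exec_start@3 write@5
I3 mul r4: issue@4 deps=(2,1) exec_start@5 write@8
I4 add r4: issue@5 deps=(3,1) exec_start@8 write@9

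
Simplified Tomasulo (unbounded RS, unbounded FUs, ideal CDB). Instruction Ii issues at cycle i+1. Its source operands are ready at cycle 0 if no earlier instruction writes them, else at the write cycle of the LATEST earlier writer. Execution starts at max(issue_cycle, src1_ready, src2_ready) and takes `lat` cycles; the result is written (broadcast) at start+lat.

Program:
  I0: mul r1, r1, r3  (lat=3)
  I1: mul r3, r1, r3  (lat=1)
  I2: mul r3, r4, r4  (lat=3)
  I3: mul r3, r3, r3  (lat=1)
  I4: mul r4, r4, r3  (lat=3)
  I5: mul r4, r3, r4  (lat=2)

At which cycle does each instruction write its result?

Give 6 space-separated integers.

Answer: 4 5 6 7 10 12

Derivation:
I0 mul r1: issue@1 deps=(None,None) exec_start@1 write@4
I1 mul r3: issue@2 deps=(0,None) exec_start@4 write@5
I2 mul r3: issue@3 deps=(None,None) exec_start@3 write@6
I3 mul r3: issue@4 deps=(2,2) exec_start@6 write@7
I4 mul r4: issue@5 deps=(None,3) exec_start@7 write@10
I5 mul r4: issue@6 deps=(3,4) exec_start@10 write@12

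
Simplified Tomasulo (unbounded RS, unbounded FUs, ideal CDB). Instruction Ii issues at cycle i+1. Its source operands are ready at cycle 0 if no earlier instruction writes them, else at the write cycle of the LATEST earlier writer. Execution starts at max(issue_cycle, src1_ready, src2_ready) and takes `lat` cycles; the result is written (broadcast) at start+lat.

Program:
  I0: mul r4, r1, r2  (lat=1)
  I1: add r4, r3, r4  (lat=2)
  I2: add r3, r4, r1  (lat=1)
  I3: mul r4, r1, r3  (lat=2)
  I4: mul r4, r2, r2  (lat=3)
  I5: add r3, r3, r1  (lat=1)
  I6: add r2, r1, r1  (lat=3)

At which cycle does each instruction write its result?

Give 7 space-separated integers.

Answer: 2 4 5 7 8 7 10

Derivation:
I0 mul r4: issue@1 deps=(None,None) exec_start@1 write@2
I1 add r4: issue@2 deps=(None,0) exec_start@2 write@4
I2 add r3: issue@3 deps=(1,None) exec_start@4 write@5
I3 mul r4: issue@4 deps=(None,2) exec_start@5 write@7
I4 mul r4: issue@5 deps=(None,None) exec_start@5 write@8
I5 add r3: issue@6 deps=(2,None) exec_start@6 write@7
I6 add r2: issue@7 deps=(None,None) exec_start@7 write@10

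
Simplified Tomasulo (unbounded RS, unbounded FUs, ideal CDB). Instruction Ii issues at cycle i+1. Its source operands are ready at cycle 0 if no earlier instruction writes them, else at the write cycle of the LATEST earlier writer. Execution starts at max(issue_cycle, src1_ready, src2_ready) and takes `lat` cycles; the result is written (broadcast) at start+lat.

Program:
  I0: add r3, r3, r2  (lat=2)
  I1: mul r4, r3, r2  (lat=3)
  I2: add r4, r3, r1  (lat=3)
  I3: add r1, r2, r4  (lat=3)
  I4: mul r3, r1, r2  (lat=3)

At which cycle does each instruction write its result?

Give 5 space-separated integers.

Answer: 3 6 6 9 12

Derivation:
I0 add r3: issue@1 deps=(None,None) exec_start@1 write@3
I1 mul r4: issue@2 deps=(0,None) exec_start@3 write@6
I2 add r4: issue@3 deps=(0,None) exec_start@3 write@6
I3 add r1: issue@4 deps=(None,2) exec_start@6 write@9
I4 mul r3: issue@5 deps=(3,None) exec_start@9 write@12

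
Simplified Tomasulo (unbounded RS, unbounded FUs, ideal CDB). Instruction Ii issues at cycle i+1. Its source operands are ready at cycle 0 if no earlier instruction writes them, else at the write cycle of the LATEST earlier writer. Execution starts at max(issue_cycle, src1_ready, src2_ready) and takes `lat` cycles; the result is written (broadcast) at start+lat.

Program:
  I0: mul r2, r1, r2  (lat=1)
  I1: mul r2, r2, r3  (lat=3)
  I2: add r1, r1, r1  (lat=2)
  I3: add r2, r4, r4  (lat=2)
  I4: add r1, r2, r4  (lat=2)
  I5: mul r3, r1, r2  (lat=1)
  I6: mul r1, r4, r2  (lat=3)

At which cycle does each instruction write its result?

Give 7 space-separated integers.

Answer: 2 5 5 6 8 9 10

Derivation:
I0 mul r2: issue@1 deps=(None,None) exec_start@1 write@2
I1 mul r2: issue@2 deps=(0,None) exec_start@2 write@5
I2 add r1: issue@3 deps=(None,None) exec_start@3 write@5
I3 add r2: issue@4 deps=(None,None) exec_start@4 write@6
I4 add r1: issue@5 deps=(3,None) exec_start@6 write@8
I5 mul r3: issue@6 deps=(4,3) exec_start@8 write@9
I6 mul r1: issue@7 deps=(None,3) exec_start@7 write@10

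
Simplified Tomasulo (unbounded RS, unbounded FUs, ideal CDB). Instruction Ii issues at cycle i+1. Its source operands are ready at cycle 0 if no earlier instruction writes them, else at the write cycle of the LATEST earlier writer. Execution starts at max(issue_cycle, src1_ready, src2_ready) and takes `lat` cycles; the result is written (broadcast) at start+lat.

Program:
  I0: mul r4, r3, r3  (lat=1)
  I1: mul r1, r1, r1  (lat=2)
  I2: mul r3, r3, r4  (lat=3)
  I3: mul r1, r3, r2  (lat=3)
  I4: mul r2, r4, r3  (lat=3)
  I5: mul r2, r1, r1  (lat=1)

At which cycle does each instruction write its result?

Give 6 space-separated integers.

I0 mul r4: issue@1 deps=(None,None) exec_start@1 write@2
I1 mul r1: issue@2 deps=(None,None) exec_start@2 write@4
I2 mul r3: issue@3 deps=(None,0) exec_start@3 write@6
I3 mul r1: issue@4 deps=(2,None) exec_start@6 write@9
I4 mul r2: issue@5 deps=(0,2) exec_start@6 write@9
I5 mul r2: issue@6 deps=(3,3) exec_start@9 write@10

Answer: 2 4 6 9 9 10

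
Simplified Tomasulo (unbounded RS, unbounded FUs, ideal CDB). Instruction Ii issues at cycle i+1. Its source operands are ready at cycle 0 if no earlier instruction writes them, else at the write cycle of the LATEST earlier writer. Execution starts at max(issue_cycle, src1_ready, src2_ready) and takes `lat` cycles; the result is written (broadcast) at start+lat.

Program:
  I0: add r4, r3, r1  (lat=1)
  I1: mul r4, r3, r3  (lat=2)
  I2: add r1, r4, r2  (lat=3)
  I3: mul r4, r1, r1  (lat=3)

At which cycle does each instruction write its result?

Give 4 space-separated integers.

Answer: 2 4 7 10

Derivation:
I0 add r4: issue@1 deps=(None,None) exec_start@1 write@2
I1 mul r4: issue@2 deps=(None,None) exec_start@2 write@4
I2 add r1: issue@3 deps=(1,None) exec_start@4 write@7
I3 mul r4: issue@4 deps=(2,2) exec_start@7 write@10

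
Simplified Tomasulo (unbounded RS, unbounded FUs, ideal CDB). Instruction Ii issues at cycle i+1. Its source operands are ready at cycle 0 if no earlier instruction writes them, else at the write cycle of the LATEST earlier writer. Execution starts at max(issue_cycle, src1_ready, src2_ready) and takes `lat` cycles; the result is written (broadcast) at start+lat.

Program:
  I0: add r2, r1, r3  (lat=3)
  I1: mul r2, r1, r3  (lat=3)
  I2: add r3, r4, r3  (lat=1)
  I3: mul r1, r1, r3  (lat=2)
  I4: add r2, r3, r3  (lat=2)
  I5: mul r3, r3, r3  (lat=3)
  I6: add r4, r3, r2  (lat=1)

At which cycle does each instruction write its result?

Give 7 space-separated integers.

Answer: 4 5 4 6 7 9 10

Derivation:
I0 add r2: issue@1 deps=(None,None) exec_start@1 write@4
I1 mul r2: issue@2 deps=(None,None) exec_start@2 write@5
I2 add r3: issue@3 deps=(None,None) exec_start@3 write@4
I3 mul r1: issue@4 deps=(None,2) exec_start@4 write@6
I4 add r2: issue@5 deps=(2,2) exec_start@5 write@7
I5 mul r3: issue@6 deps=(2,2) exec_start@6 write@9
I6 add r4: issue@7 deps=(5,4) exec_start@9 write@10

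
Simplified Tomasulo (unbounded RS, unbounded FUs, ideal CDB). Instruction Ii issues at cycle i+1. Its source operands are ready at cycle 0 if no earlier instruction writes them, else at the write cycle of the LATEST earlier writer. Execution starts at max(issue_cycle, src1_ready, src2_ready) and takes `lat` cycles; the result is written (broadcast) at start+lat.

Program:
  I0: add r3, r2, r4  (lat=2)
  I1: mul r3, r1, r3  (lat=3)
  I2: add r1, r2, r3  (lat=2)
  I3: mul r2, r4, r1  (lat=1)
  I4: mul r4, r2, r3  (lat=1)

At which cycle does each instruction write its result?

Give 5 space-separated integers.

I0 add r3: issue@1 deps=(None,None) exec_start@1 write@3
I1 mul r3: issue@2 deps=(None,0) exec_start@3 write@6
I2 add r1: issue@3 deps=(None,1) exec_start@6 write@8
I3 mul r2: issue@4 deps=(None,2) exec_start@8 write@9
I4 mul r4: issue@5 deps=(3,1) exec_start@9 write@10

Answer: 3 6 8 9 10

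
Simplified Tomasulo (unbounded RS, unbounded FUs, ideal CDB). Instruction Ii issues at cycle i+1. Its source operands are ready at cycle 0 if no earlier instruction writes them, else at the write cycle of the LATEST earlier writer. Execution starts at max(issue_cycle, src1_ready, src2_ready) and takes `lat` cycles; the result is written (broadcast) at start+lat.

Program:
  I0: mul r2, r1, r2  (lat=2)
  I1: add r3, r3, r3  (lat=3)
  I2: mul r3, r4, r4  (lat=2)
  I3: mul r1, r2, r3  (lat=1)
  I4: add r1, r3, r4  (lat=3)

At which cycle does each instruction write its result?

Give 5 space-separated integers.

Answer: 3 5 5 6 8

Derivation:
I0 mul r2: issue@1 deps=(None,None) exec_start@1 write@3
I1 add r3: issue@2 deps=(None,None) exec_start@2 write@5
I2 mul r3: issue@3 deps=(None,None) exec_start@3 write@5
I3 mul r1: issue@4 deps=(0,2) exec_start@5 write@6
I4 add r1: issue@5 deps=(2,None) exec_start@5 write@8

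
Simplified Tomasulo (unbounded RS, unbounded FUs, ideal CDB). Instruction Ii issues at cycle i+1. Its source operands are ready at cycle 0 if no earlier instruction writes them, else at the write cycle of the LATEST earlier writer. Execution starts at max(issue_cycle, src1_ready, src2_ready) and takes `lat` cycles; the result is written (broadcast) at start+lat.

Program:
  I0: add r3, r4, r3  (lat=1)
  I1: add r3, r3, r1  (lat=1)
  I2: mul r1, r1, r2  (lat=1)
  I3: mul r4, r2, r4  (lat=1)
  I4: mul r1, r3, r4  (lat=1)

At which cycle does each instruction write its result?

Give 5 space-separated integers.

Answer: 2 3 4 5 6

Derivation:
I0 add r3: issue@1 deps=(None,None) exec_start@1 write@2
I1 add r3: issue@2 deps=(0,None) exec_start@2 write@3
I2 mul r1: issue@3 deps=(None,None) exec_start@3 write@4
I3 mul r4: issue@4 deps=(None,None) exec_start@4 write@5
I4 mul r1: issue@5 deps=(1,3) exec_start@5 write@6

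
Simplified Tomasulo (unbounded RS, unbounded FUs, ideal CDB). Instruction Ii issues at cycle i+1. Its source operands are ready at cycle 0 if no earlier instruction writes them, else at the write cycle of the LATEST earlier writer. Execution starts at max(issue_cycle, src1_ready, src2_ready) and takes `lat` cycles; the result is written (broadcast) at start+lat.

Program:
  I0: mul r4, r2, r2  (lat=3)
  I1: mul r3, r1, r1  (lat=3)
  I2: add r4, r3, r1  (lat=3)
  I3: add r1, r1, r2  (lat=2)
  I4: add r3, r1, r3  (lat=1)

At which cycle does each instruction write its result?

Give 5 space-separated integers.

Answer: 4 5 8 6 7

Derivation:
I0 mul r4: issue@1 deps=(None,None) exec_start@1 write@4
I1 mul r3: issue@2 deps=(None,None) exec_start@2 write@5
I2 add r4: issue@3 deps=(1,None) exec_start@5 write@8
I3 add r1: issue@4 deps=(None,None) exec_start@4 write@6
I4 add r3: issue@5 deps=(3,1) exec_start@6 write@7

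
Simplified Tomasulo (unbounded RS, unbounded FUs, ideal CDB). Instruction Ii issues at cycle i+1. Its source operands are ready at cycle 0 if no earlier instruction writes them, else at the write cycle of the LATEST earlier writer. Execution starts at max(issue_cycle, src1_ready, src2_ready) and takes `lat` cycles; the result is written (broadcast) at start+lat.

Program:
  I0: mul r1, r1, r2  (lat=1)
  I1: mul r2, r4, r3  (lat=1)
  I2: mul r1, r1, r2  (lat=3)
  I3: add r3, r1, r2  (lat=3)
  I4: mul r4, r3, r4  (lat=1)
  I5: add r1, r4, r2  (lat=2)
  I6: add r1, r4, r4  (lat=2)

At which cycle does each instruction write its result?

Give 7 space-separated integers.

Answer: 2 3 6 9 10 12 12

Derivation:
I0 mul r1: issue@1 deps=(None,None) exec_start@1 write@2
I1 mul r2: issue@2 deps=(None,None) exec_start@2 write@3
I2 mul r1: issue@3 deps=(0,1) exec_start@3 write@6
I3 add r3: issue@4 deps=(2,1) exec_start@6 write@9
I4 mul r4: issue@5 deps=(3,None) exec_start@9 write@10
I5 add r1: issue@6 deps=(4,1) exec_start@10 write@12
I6 add r1: issue@7 deps=(4,4) exec_start@10 write@12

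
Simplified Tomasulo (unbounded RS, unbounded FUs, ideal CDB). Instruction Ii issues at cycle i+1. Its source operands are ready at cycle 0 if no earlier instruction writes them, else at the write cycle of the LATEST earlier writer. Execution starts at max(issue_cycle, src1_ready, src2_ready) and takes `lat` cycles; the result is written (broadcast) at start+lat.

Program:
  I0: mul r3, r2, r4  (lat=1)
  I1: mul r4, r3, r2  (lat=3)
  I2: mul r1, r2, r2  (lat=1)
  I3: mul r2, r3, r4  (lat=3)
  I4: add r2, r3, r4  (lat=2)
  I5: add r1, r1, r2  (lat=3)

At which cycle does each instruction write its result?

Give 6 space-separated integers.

Answer: 2 5 4 8 7 10

Derivation:
I0 mul r3: issue@1 deps=(None,None) exec_start@1 write@2
I1 mul r4: issue@2 deps=(0,None) exec_start@2 write@5
I2 mul r1: issue@3 deps=(None,None) exec_start@3 write@4
I3 mul r2: issue@4 deps=(0,1) exec_start@5 write@8
I4 add r2: issue@5 deps=(0,1) exec_start@5 write@7
I5 add r1: issue@6 deps=(2,4) exec_start@7 write@10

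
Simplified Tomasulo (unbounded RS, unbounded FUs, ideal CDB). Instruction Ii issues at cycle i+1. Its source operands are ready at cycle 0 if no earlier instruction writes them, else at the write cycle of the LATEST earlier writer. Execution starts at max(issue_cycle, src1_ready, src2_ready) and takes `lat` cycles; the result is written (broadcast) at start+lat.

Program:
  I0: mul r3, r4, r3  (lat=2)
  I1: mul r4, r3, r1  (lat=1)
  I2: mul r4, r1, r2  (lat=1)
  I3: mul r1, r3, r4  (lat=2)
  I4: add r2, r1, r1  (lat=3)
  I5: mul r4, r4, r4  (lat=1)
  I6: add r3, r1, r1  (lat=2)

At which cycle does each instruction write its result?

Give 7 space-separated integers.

Answer: 3 4 4 6 9 7 9

Derivation:
I0 mul r3: issue@1 deps=(None,None) exec_start@1 write@3
I1 mul r4: issue@2 deps=(0,None) exec_start@3 write@4
I2 mul r4: issue@3 deps=(None,None) exec_start@3 write@4
I3 mul r1: issue@4 deps=(0,2) exec_start@4 write@6
I4 add r2: issue@5 deps=(3,3) exec_start@6 write@9
I5 mul r4: issue@6 deps=(2,2) exec_start@6 write@7
I6 add r3: issue@7 deps=(3,3) exec_start@7 write@9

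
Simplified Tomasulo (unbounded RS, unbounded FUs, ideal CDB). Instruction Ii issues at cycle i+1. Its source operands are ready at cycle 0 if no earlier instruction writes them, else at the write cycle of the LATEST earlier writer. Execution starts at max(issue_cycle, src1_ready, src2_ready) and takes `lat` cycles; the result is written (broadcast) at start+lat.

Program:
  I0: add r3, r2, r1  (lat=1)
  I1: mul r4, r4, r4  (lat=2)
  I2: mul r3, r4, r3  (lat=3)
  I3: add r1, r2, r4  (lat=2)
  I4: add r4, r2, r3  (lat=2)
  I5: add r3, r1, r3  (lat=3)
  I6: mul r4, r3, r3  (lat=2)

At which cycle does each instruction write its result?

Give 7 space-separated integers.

Answer: 2 4 7 6 9 10 12

Derivation:
I0 add r3: issue@1 deps=(None,None) exec_start@1 write@2
I1 mul r4: issue@2 deps=(None,None) exec_start@2 write@4
I2 mul r3: issue@3 deps=(1,0) exec_start@4 write@7
I3 add r1: issue@4 deps=(None,1) exec_start@4 write@6
I4 add r4: issue@5 deps=(None,2) exec_start@7 write@9
I5 add r3: issue@6 deps=(3,2) exec_start@7 write@10
I6 mul r4: issue@7 deps=(5,5) exec_start@10 write@12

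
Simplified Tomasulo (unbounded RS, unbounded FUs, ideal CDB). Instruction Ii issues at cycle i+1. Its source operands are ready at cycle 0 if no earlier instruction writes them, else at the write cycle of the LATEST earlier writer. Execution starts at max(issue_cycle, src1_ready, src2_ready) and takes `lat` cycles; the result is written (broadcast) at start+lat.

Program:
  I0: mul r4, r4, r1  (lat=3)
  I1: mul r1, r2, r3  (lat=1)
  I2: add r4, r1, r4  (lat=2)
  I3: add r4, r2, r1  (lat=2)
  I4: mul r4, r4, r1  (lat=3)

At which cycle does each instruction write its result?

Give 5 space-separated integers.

Answer: 4 3 6 6 9

Derivation:
I0 mul r4: issue@1 deps=(None,None) exec_start@1 write@4
I1 mul r1: issue@2 deps=(None,None) exec_start@2 write@3
I2 add r4: issue@3 deps=(1,0) exec_start@4 write@6
I3 add r4: issue@4 deps=(None,1) exec_start@4 write@6
I4 mul r4: issue@5 deps=(3,1) exec_start@6 write@9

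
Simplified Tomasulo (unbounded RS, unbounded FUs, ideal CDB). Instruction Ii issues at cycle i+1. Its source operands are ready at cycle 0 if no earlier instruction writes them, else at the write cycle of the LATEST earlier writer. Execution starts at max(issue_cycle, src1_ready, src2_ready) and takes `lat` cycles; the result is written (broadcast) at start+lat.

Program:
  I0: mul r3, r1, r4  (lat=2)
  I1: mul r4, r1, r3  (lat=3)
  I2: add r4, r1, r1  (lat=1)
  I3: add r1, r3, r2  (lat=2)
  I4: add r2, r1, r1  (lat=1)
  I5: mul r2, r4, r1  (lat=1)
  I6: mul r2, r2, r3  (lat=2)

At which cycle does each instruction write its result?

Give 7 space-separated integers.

I0 mul r3: issue@1 deps=(None,None) exec_start@1 write@3
I1 mul r4: issue@2 deps=(None,0) exec_start@3 write@6
I2 add r4: issue@3 deps=(None,None) exec_start@3 write@4
I3 add r1: issue@4 deps=(0,None) exec_start@4 write@6
I4 add r2: issue@5 deps=(3,3) exec_start@6 write@7
I5 mul r2: issue@6 deps=(2,3) exec_start@6 write@7
I6 mul r2: issue@7 deps=(5,0) exec_start@7 write@9

Answer: 3 6 4 6 7 7 9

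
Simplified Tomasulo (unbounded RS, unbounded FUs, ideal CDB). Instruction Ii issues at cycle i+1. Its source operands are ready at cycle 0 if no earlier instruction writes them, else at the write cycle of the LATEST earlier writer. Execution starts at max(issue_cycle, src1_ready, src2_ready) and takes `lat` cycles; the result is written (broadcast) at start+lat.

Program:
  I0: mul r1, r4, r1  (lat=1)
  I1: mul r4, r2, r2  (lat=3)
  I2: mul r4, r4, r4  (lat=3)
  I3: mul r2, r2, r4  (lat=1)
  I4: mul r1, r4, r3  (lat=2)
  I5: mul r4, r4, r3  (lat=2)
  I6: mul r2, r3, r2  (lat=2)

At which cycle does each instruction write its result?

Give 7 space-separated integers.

Answer: 2 5 8 9 10 10 11

Derivation:
I0 mul r1: issue@1 deps=(None,None) exec_start@1 write@2
I1 mul r4: issue@2 deps=(None,None) exec_start@2 write@5
I2 mul r4: issue@3 deps=(1,1) exec_start@5 write@8
I3 mul r2: issue@4 deps=(None,2) exec_start@8 write@9
I4 mul r1: issue@5 deps=(2,None) exec_start@8 write@10
I5 mul r4: issue@6 deps=(2,None) exec_start@8 write@10
I6 mul r2: issue@7 deps=(None,3) exec_start@9 write@11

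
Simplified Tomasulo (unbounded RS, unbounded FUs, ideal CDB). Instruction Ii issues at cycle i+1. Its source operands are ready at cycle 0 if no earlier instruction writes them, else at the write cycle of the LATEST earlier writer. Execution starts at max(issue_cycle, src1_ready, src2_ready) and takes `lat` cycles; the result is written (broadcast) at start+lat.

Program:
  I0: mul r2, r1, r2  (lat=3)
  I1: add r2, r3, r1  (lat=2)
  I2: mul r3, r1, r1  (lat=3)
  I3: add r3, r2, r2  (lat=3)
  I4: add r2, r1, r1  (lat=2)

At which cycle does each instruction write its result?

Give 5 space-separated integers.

Answer: 4 4 6 7 7

Derivation:
I0 mul r2: issue@1 deps=(None,None) exec_start@1 write@4
I1 add r2: issue@2 deps=(None,None) exec_start@2 write@4
I2 mul r3: issue@3 deps=(None,None) exec_start@3 write@6
I3 add r3: issue@4 deps=(1,1) exec_start@4 write@7
I4 add r2: issue@5 deps=(None,None) exec_start@5 write@7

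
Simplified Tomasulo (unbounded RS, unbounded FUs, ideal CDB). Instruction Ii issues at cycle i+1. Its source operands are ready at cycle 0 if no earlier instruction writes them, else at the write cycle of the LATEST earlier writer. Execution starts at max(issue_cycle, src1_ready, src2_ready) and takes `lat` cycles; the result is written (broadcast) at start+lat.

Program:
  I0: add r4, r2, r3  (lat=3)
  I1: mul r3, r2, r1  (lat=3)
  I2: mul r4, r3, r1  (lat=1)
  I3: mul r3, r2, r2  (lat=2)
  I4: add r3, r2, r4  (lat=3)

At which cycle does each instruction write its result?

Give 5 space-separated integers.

Answer: 4 5 6 6 9

Derivation:
I0 add r4: issue@1 deps=(None,None) exec_start@1 write@4
I1 mul r3: issue@2 deps=(None,None) exec_start@2 write@5
I2 mul r4: issue@3 deps=(1,None) exec_start@5 write@6
I3 mul r3: issue@4 deps=(None,None) exec_start@4 write@6
I4 add r3: issue@5 deps=(None,2) exec_start@6 write@9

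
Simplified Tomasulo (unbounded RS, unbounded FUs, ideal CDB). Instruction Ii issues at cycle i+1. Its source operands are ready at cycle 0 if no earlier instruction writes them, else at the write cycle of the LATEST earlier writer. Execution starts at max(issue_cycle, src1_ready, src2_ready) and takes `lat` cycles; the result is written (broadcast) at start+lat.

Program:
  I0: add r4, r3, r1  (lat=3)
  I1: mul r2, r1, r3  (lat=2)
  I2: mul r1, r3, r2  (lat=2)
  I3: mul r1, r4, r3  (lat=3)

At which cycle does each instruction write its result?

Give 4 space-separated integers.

I0 add r4: issue@1 deps=(None,None) exec_start@1 write@4
I1 mul r2: issue@2 deps=(None,None) exec_start@2 write@4
I2 mul r1: issue@3 deps=(None,1) exec_start@4 write@6
I3 mul r1: issue@4 deps=(0,None) exec_start@4 write@7

Answer: 4 4 6 7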